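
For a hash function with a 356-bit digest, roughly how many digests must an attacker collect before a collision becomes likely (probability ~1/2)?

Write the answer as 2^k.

Step 1: The birthday paradox gives collision probability ~50% after sqrt(2^n) = 2^(n/2) hashes.
Step 2: For 356-bit output: 2^(356/2) = 2^178.
Step 3: Approximately 2^178 hash computations needed.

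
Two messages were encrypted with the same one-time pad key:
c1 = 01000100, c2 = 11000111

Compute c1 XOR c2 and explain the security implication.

Step 1: c1 XOR c2 = (m1 XOR k) XOR (m2 XOR k).
Step 2: By XOR associativity/commutativity: = m1 XOR m2 XOR k XOR k = m1 XOR m2.
Step 3: 01000100 XOR 11000111 = 10000011 = 131.
Step 4: The key cancels out! An attacker learns m1 XOR m2 = 131, revealing the relationship between plaintexts.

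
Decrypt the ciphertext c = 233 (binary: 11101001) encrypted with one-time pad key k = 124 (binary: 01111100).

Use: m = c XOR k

Step 1: XOR ciphertext with key:
  Ciphertext: 11101001
  Key:        01111100
  XOR:        10010101
Step 2: Plaintext = 10010101 = 149 in decimal.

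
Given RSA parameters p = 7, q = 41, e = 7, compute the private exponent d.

Step 1: n = 7 * 41 = 287.
Step 2: phi(n) = 6 * 40 = 240.
Step 3: Find d such that 7 * d = 1 (mod 240).
Step 4: d = 7^(-1) mod 240 = 103.
Verification: 7 * 103 = 721 = 3 * 240 + 1.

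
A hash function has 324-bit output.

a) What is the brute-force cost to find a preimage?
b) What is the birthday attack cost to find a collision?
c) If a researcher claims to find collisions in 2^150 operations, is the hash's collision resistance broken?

Step 1: Preimage resistance requires brute-force of 2^324 operations.
Step 2: Collision resistance (birthday bound) = 2^(324/2) = 2^162.
Step 3: The claimed attack costs 2^150 operations.
Step 4: Since 2^150 < 2^162, the claimed attack beats the generic birthday bound, so collision resistance is broken.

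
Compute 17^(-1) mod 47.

Step 1: We need x such that 17 * x = 1 (mod 47).
Step 2: Using the extended Euclidean algorithm or trial:
  17 * 36 = 612 = 13 * 47 + 1.
Step 3: Since 612 mod 47 = 1, the inverse is x = 36.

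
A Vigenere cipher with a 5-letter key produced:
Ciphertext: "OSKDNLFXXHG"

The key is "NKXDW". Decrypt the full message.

Step 1: Key 'NKXDW' has length 5. Extended key: NKXDWNKXDWN
Step 2: Decrypt each position:
  O(14) - N(13) = 1 = B
  S(18) - K(10) = 8 = I
  K(10) - X(23) = 13 = N
  D(3) - D(3) = 0 = A
  N(13) - W(22) = 17 = R
  L(11) - N(13) = 24 = Y
  F(5) - K(10) = 21 = V
  X(23) - X(23) = 0 = A
  X(23) - D(3) = 20 = U
  H(7) - W(22) = 11 = L
  G(6) - N(13) = 19 = T
Plaintext: BINARYVAULT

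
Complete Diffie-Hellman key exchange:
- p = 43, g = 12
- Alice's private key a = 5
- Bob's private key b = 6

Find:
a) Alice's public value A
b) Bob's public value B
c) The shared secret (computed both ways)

Step 1: A = g^a mod p = 12^5 mod 43 = 34.
Step 2: B = g^b mod p = 12^6 mod 43 = 21.
Step 3: Alice computes s = B^a mod p = 21^5 mod 43 = 4.
Step 4: Bob computes s = A^b mod p = 34^6 mod 43 = 4.
Both sides agree: shared secret = 4.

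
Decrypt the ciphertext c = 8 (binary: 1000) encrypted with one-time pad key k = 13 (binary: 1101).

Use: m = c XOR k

Step 1: XOR ciphertext with key:
  Ciphertext: 1000
  Key:        1101
  XOR:        0101
Step 2: Plaintext = 0101 = 5 in decimal.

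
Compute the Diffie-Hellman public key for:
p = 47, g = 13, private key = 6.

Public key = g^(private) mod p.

Step 1: A = g^a mod p = 13^6 mod 47.
  13^1 mod 47 = 13
  13^2 mod 47 = (13 * 13) mod 47 = 28
  13^3 mod 47 = (28 * 13) mod 47 = 35
  13^4 mod 47 = (35 * 13) mod 47 = 32
  13^5 mod 47 = (32 * 13) mod 47 = 40
  13^6 mod 47 = (40 * 13) mod 47 = 3
Result: A = 3.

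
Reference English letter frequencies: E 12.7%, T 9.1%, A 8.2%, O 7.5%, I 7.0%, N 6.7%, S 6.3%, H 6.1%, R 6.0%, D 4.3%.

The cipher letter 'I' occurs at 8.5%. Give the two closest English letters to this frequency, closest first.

Step 1: Observed frequency of 'I' is 8.5%.
Step 2: Compute distances to each reference frequency and sort:
  A (8.2%): difference = 0.3% <-- BEST
  T (9.1%): difference = 0.6% <-- RUNNER-UP
  O (7.5%): difference = 1.0%
  I (7.0%): difference = 1.5%
  N (6.7%): difference = 1.8%
Step 3: Most likely is 'A' (8.2%, diff 0.3%); second most likely is 'T' (9.1%, diff 0.6%).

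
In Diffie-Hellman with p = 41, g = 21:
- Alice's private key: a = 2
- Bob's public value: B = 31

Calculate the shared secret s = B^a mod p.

Step 1: s = B^a mod p = 31^2 mod 41.
  31^1 mod 41 = 31
  31^2 mod 41 = (31 * 31) mod 41 = 18
Result: shared secret = 18.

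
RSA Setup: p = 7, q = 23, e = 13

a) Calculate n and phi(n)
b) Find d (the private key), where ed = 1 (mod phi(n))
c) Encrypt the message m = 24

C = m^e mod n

Step 1: n = 7 * 23 = 161.
Step 2: phi(n) = (7-1)(23-1) = 6 * 22 = 132.
Step 3: Find d = 13^(-1) mod 132 = 61.
  Verify: 13 * 61 = 793 = 1 (mod 132).
Step 4: C = 24^13 mod 161 = 24.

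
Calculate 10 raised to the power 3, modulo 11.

Step 1: Compute 10^3 mod 11 step by step, reducing modulo 11 at each step.
  10^1 mod 11 = 10
  10^2 mod 11 = (10 * 10) mod 11 = 1
  10^3 mod 11 = (1 * 10) mod 11 = 10
Step 2: Result = 10.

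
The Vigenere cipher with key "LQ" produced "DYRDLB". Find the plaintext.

Step 1: Extend key: LQLQLQ
Step 2: Decrypt each letter (c - k) mod 26:
  D(3) - L(11) = (3-11) mod 26 = 18 = S
  Y(24) - Q(16) = (24-16) mod 26 = 8 = I
  R(17) - L(11) = (17-11) mod 26 = 6 = G
  D(3) - Q(16) = (3-16) mod 26 = 13 = N
  L(11) - L(11) = (11-11) mod 26 = 0 = A
  B(1) - Q(16) = (1-16) mod 26 = 11 = L
Plaintext: SIGNAL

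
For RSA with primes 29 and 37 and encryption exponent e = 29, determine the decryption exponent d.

Step 1: n = 29 * 37 = 1073.
Step 2: phi(n) = 28 * 36 = 1008.
Step 3: Find d such that 29 * d = 1 (mod 1008).
Step 4: d = 29^(-1) mod 1008 = 869.
Verification: 29 * 869 = 25201 = 25 * 1008 + 1.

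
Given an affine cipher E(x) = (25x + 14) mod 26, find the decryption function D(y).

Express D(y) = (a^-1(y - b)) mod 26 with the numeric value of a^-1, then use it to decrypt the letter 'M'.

Step 1: Find a^-1, the modular inverse of 25 mod 26.
Step 2: We need 25 * a^-1 = 1 (mod 26).
Step 3: 25 * 25 = 625 = 24 * 26 + 1, so a^-1 = 25.
Step 4: D(y) = 25(y - 14) mod 26.
Step 5: Apply to 'M' (y = 12): D(12) = 25 * (12 - 14) mod 26 = 25 * -2 mod 26 = 2 -> 'C'.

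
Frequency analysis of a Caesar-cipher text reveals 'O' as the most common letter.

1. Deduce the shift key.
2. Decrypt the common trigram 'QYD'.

Step 1: In English, 'E' is the most frequent letter (12.7%).
Step 2: The most frequent ciphertext letter is 'O' (position 14).
Step 3: Shift = (14 - 4) mod 26 = 10.
Step 4: Decrypt 'QYD' by shifting back 10:
  Q -> G
  Y -> O
  D -> T
Step 5: 'QYD' decrypts to 'GOT'.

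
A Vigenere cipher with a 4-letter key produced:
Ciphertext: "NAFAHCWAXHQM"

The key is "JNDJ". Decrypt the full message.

Step 1: Key 'JNDJ' has length 4. Extended key: JNDJJNDJJNDJ
Step 2: Decrypt each position:
  N(13) - J(9) = 4 = E
  A(0) - N(13) = 13 = N
  F(5) - D(3) = 2 = C
  A(0) - J(9) = 17 = R
  H(7) - J(9) = 24 = Y
  C(2) - N(13) = 15 = P
  W(22) - D(3) = 19 = T
  A(0) - J(9) = 17 = R
  X(23) - J(9) = 14 = O
  H(7) - N(13) = 20 = U
  Q(16) - D(3) = 13 = N
  M(12) - J(9) = 3 = D
Plaintext: ENCRYPTROUND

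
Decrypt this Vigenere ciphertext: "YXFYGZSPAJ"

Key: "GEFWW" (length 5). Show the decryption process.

Step 1: Key 'GEFWW' has length 5. Extended key: GEFWWGEFWW
Step 2: Decrypt each position:
  Y(24) - G(6) = 18 = S
  X(23) - E(4) = 19 = T
  F(5) - F(5) = 0 = A
  Y(24) - W(22) = 2 = C
  G(6) - W(22) = 10 = K
  Z(25) - G(6) = 19 = T
  S(18) - E(4) = 14 = O
  P(15) - F(5) = 10 = K
  A(0) - W(22) = 4 = E
  J(9) - W(22) = 13 = N
Plaintext: STACKTOKEN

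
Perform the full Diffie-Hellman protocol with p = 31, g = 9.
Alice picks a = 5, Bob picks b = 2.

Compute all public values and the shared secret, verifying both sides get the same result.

Step 1: A = g^a mod p = 9^5 mod 31 = 25.
Step 2: B = g^b mod p = 9^2 mod 31 = 19.
Step 3: Alice computes s = B^a mod p = 19^5 mod 31 = 5.
Step 4: Bob computes s = A^b mod p = 25^2 mod 31 = 5.
Both sides agree: shared secret = 5.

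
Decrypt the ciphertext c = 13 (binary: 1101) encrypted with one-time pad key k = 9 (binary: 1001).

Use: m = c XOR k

Step 1: XOR ciphertext with key:
  Ciphertext: 1101
  Key:        1001
  XOR:        0100
Step 2: Plaintext = 0100 = 4 in decimal.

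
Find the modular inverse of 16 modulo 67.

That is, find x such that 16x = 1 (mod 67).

Step 1: We need x such that 16 * x = 1 (mod 67).
Step 2: Using the extended Euclidean algorithm or trial:
  16 * 21 = 336 = 5 * 67 + 1.
Step 3: Since 336 mod 67 = 1, the inverse is x = 21.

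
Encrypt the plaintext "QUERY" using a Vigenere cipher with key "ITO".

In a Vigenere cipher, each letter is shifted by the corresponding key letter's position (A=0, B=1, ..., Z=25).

Step 1: Repeat key to match plaintext length:
  Plaintext: QUERY
  Key:       ITOIT
Step 2: Encrypt each letter:
  Q(16) + I(8) = (16+8) mod 26 = 24 = Y
  U(20) + T(19) = (20+19) mod 26 = 13 = N
  E(4) + O(14) = (4+14) mod 26 = 18 = S
  R(17) + I(8) = (17+8) mod 26 = 25 = Z
  Y(24) + T(19) = (24+19) mod 26 = 17 = R
Ciphertext: YNSZR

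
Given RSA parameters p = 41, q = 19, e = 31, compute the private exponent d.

Step 1: n = 41 * 19 = 779.
Step 2: phi(n) = 40 * 18 = 720.
Step 3: Find d such that 31 * d = 1 (mod 720).
Step 4: d = 31^(-1) mod 720 = 511.
Verification: 31 * 511 = 15841 = 22 * 720 + 1.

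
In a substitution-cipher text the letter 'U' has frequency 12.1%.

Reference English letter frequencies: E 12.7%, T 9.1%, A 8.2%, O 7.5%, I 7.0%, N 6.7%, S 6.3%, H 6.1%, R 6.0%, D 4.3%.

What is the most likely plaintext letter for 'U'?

Step 1: The observed frequency is 12.1%.
Step 2: Compare with English frequencies:
  E: 12.7% (difference: 0.6%) <-- closest
  T: 9.1% (difference: 3.0%)
  A: 8.2% (difference: 3.9%)
  O: 7.5% (difference: 4.6%)
  I: 7.0% (difference: 5.1%)
  N: 6.7% (difference: 5.4%)
  S: 6.3% (difference: 5.8%)
  H: 6.1% (difference: 6.0%)
  R: 6.0% (difference: 6.1%)
  D: 4.3% (difference: 7.8%)
Step 3: 'U' most likely represents 'E' (frequency 12.7%).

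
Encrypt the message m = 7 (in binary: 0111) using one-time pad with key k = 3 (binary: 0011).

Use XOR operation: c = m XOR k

Step 1: Write out the XOR operation bit by bit:
  Message: 0111
  Key:     0011
  XOR:     0100
Step 2: Convert to decimal: 0100 = 4.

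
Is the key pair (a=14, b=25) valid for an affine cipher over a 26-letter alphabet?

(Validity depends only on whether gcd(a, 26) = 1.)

Step 1: Compute gcd(14, 26).
Step 2: gcd(14, 26) = 2.
Since gcd = 2 != 1, 14 shares a common factor with 26, so it cannot be used.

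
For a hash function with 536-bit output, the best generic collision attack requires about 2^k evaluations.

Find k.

Step 1: The hash has a 536-bit output.
Step 2: Collision resistance means it should be infeasible to find any x != y with h(x) = h(y).
By the birthday bound, a generic collision search succeeds after about sqrt(2^536) = 2^(536/2) = 2^268 evaluations.
Step 3: Security level = 268 bits.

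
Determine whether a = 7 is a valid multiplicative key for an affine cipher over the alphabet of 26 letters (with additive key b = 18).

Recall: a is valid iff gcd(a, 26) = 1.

Step 1: Compute gcd(7, 26).
Step 2: gcd(7, 26) = 1.
Since gcd = 1, 7 is coprime with 26, so it is a valid key.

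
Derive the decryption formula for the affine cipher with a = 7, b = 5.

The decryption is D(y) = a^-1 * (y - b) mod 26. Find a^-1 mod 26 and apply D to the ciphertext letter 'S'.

Step 1: Find a^-1, the modular inverse of 7 mod 26.
Step 2: We need 7 * a^-1 = 1 (mod 26).
Step 3: 7 * 15 = 105 = 4 * 26 + 1, so a^-1 = 15.
Step 4: D(y) = 15(y - 5) mod 26.
Step 5: Apply to 'S' (y = 18): D(18) = 15 * (18 - 5) mod 26 = 15 * 13 mod 26 = 13 -> 'N'.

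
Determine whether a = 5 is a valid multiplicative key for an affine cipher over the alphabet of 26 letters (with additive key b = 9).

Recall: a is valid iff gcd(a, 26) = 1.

Step 1: Compute gcd(5, 26).
Step 2: gcd(5, 26) = 1.
Since gcd = 1, 5 is coprime with 26, so it is a valid key.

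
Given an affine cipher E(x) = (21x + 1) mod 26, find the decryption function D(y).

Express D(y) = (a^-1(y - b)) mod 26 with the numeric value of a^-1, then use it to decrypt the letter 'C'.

Step 1: Find a^-1, the modular inverse of 21 mod 26.
Step 2: We need 21 * a^-1 = 1 (mod 26).
Step 3: 21 * 5 = 105 = 4 * 26 + 1, so a^-1 = 5.
Step 4: D(y) = 5(y - 1) mod 26.
Step 5: Apply to 'C' (y = 2): D(2) = 5 * (2 - 1) mod 26 = 5 * 1 mod 26 = 5 -> 'F'.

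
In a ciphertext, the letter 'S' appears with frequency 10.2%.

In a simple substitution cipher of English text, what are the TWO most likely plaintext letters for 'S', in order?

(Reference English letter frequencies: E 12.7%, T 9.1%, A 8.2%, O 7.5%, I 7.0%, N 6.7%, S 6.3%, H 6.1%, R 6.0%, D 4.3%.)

Step 1: Observed frequency of 'S' is 10.2%.
Step 2: Compute distances to each reference frequency and sort:
  T (9.1%): difference = 1.1% <-- BEST
  A (8.2%): difference = 2.0% <-- RUNNER-UP
  E (12.7%): difference = 2.5%
  O (7.5%): difference = 2.7%
  I (7.0%): difference = 3.2%
Step 3: Most likely is 'T' (9.1%, diff 1.1%); second most likely is 'A' (8.2%, diff 2.0%).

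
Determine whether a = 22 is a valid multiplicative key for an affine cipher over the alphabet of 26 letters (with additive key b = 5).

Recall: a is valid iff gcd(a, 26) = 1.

Step 1: Compute gcd(22, 26).
Step 2: gcd(22, 26) = 2.
Since gcd = 2 != 1, 22 shares a common factor with 26, so it cannot be used.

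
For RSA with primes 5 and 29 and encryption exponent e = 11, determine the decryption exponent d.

Step 1: n = 5 * 29 = 145.
Step 2: phi(n) = 4 * 28 = 112.
Step 3: Find d such that 11 * d = 1 (mod 112).
Step 4: d = 11^(-1) mod 112 = 51.
Verification: 11 * 51 = 561 = 5 * 112 + 1.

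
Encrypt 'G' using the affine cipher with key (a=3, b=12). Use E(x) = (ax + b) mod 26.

Step 1: Convert 'G' to number: x = 6.
Step 2: E(6) = (3 * 6 + 12) mod 26 = 30 mod 26 = 4.
Step 3: Convert 4 back to letter: E.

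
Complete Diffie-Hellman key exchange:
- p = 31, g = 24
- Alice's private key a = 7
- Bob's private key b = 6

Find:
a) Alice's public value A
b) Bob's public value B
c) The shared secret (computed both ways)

Step 1: A = g^a mod p = 24^7 mod 31 = 3.
Step 2: B = g^b mod p = 24^6 mod 31 = 4.
Step 3: Alice computes s = B^a mod p = 4^7 mod 31 = 16.
Step 4: Bob computes s = A^b mod p = 3^6 mod 31 = 16.
Both sides agree: shared secret = 16.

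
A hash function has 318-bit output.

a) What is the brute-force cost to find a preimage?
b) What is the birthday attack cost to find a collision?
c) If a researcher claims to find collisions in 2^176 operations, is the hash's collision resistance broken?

Step 1: Preimage resistance requires brute-force of 2^318 operations.
Step 2: Collision resistance (birthday bound) = 2^(318/2) = 2^159.
Step 3: The claimed attack costs 2^176 operations.
Step 4: Since 2^176 >= 2^159, the claimed attack is no faster than the generic birthday attack, so this does not break collision resistance.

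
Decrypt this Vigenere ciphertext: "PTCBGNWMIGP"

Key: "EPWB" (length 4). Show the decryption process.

Step 1: Key 'EPWB' has length 4. Extended key: EPWBEPWBEPW
Step 2: Decrypt each position:
  P(15) - E(4) = 11 = L
  T(19) - P(15) = 4 = E
  C(2) - W(22) = 6 = G
  B(1) - B(1) = 0 = A
  G(6) - E(4) = 2 = C
  N(13) - P(15) = 24 = Y
  W(22) - W(22) = 0 = A
  M(12) - B(1) = 11 = L
  I(8) - E(4) = 4 = E
  G(6) - P(15) = 17 = R
  P(15) - W(22) = 19 = T
Plaintext: LEGACYALERT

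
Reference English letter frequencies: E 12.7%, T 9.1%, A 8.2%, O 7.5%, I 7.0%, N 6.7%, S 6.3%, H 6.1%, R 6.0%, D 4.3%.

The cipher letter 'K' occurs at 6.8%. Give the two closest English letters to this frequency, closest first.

Step 1: Observed frequency of 'K' is 6.8%.
Step 2: Compute distances to each reference frequency and sort:
  N (6.7%): difference = 0.1% <-- BEST
  I (7.0%): difference = 0.2% <-- RUNNER-UP
  S (6.3%): difference = 0.5%
  O (7.5%): difference = 0.7%
  H (6.1%): difference = 0.7%
Step 3: Most likely is 'N' (6.7%, diff 0.1%); second most likely is 'I' (7.0%, diff 0.2%).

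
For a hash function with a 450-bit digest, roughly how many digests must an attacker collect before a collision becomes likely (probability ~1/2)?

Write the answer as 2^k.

Step 1: The birthday paradox gives collision probability ~50% after sqrt(2^n) = 2^(n/2) hashes.
Step 2: For 450-bit output: 2^(450/2) = 2^225.
Step 3: Approximately 2^225 hash computations needed.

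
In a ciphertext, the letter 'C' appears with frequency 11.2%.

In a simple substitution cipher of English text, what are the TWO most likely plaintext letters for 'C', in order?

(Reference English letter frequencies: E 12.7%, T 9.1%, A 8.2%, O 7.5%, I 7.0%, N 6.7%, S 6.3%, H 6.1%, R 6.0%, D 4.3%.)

Step 1: Observed frequency of 'C' is 11.2%.
Step 2: Compute distances to each reference frequency and sort:
  E (12.7%): difference = 1.5% <-- BEST
  T (9.1%): difference = 2.1% <-- RUNNER-UP
  A (8.2%): difference = 3.0%
  O (7.5%): difference = 3.7%
  I (7.0%): difference = 4.2%
Step 3: Most likely is 'E' (12.7%, diff 1.5%); second most likely is 'T' (9.1%, diff 2.1%).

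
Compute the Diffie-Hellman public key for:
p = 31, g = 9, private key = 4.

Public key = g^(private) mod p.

Step 1: A = g^a mod p = 9^4 mod 31.
  9^1 mod 31 = 9
  9^2 mod 31 = (9 * 9) mod 31 = 19
  9^3 mod 31 = (19 * 9) mod 31 = 16
  9^4 mod 31 = (16 * 9) mod 31 = 20
Result: A = 20.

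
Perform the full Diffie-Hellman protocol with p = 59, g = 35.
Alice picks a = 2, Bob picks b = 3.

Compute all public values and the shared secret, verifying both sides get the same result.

Step 1: A = g^a mod p = 35^2 mod 59 = 45.
Step 2: B = g^b mod p = 35^3 mod 59 = 41.
Step 3: Alice computes s = B^a mod p = 41^2 mod 59 = 29.
Step 4: Bob computes s = A^b mod p = 45^3 mod 59 = 29.
Both sides agree: shared secret = 29.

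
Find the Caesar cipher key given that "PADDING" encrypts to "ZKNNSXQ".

Step 1: Compare first letters: P (position 15) -> Z (position 25).
Step 2: Shift = (25 - 15) mod 26 = 10.
The shift value is 10.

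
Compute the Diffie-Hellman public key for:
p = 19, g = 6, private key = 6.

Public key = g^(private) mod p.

Step 1: A = g^a mod p = 6^6 mod 19.
  6^1 mod 19 = 6
  6^2 mod 19 = (6 * 6) mod 19 = 17
  6^3 mod 19 = (17 * 6) mod 19 = 7
  6^4 mod 19 = (7 * 6) mod 19 = 4
  6^5 mod 19 = (4 * 6) mod 19 = 5
  6^6 mod 19 = (5 * 6) mod 19 = 11
Result: A = 11.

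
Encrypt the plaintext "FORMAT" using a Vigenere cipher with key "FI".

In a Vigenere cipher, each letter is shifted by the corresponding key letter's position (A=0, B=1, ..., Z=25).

Step 1: Repeat key to match plaintext length:
  Plaintext: FORMAT
  Key:       FIFIFI
Step 2: Encrypt each letter:
  F(5) + F(5) = (5+5) mod 26 = 10 = K
  O(14) + I(8) = (14+8) mod 26 = 22 = W
  R(17) + F(5) = (17+5) mod 26 = 22 = W
  M(12) + I(8) = (12+8) mod 26 = 20 = U
  A(0) + F(5) = (0+5) mod 26 = 5 = F
  T(19) + I(8) = (19+8) mod 26 = 1 = B
Ciphertext: KWWUFB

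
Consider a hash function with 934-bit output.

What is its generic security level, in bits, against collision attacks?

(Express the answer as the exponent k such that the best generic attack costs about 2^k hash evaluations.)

Step 1: The hash has a 934-bit output.
Step 2: Collision resistance means it should be infeasible to find any x != y with h(x) = h(y).
By the birthday bound, a generic collision search succeeds after about sqrt(2^934) = 2^(934/2) = 2^467 evaluations.
Step 3: Security level = 467 bits.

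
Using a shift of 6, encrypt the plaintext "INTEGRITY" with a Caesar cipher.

Step 1: For each letter, shift forward by 6 positions (mod 26).
  I (position 8) -> position (8+6) mod 26 = 14 -> O
  N (position 13) -> position (13+6) mod 26 = 19 -> T
  T (position 19) -> position (19+6) mod 26 = 25 -> Z
  E (position 4) -> position (4+6) mod 26 = 10 -> K
  G (position 6) -> position (6+6) mod 26 = 12 -> M
  R (position 17) -> position (17+6) mod 26 = 23 -> X
  I (position 8) -> position (8+6) mod 26 = 14 -> O
  T (position 19) -> position (19+6) mod 26 = 25 -> Z
  Y (position 24) -> position (24+6) mod 26 = 4 -> E
Result: OTZKMXOZE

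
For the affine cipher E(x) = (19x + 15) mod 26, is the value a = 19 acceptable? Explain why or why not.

Step 1: Compute gcd(19, 26).
Step 2: gcd(19, 26) = 1.
Since gcd = 1, 19 is coprime with 26, so it is a valid key.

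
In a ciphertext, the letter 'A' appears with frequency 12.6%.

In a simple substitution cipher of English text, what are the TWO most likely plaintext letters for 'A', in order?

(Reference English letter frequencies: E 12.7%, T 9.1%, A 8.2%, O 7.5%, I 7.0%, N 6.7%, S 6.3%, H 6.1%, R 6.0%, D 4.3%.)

Step 1: Observed frequency of 'A' is 12.6%.
Step 2: Compute distances to each reference frequency and sort:
  E (12.7%): difference = 0.1% <-- BEST
  T (9.1%): difference = 3.5% <-- RUNNER-UP
  A (8.2%): difference = 4.4%
  O (7.5%): difference = 5.1%
  I (7.0%): difference = 5.6%
Step 3: Most likely is 'E' (12.7%, diff 0.1%); second most likely is 'T' (9.1%, diff 3.5%).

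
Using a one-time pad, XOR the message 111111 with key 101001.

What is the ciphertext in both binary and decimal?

Step 1: Write out the XOR operation bit by bit:
  Message: 111111
  Key:     101001
  XOR:     010110
Step 2: Convert to decimal: 010110 = 22.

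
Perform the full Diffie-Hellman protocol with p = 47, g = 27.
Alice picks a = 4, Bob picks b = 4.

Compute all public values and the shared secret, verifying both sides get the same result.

Step 1: A = g^a mod p = 27^4 mod 47 = 12.
Step 2: B = g^b mod p = 27^4 mod 47 = 12.
Step 3: Alice computes s = B^a mod p = 12^4 mod 47 = 9.
Step 4: Bob computes s = A^b mod p = 12^4 mod 47 = 9.
Both sides agree: shared secret = 9.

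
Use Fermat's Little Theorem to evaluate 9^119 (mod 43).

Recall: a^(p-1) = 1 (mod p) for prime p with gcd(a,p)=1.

Step 1: Since 43 is prime, by Fermat's Little Theorem: 9^42 = 1 (mod 43).
Step 2: Reduce exponent: 119 mod 42 = 35.
Step 3: So 9^119 = 9^35 (mod 43).
Step 4: 9^35 mod 43 = 6.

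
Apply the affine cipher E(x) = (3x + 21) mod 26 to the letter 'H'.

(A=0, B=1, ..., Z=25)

Step 1: Convert 'H' to number: x = 7.
Step 2: E(7) = (3 * 7 + 21) mod 26 = 42 mod 26 = 16.
Step 3: Convert 16 back to letter: Q.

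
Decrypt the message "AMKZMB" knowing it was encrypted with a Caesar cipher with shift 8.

Step 1: Reverse the shift by subtracting 8 from each letter position.
  A (position 0) -> position (0-8) mod 26 = 18 -> S
  M (position 12) -> position (12-8) mod 26 = 4 -> E
  K (position 10) -> position (10-8) mod 26 = 2 -> C
  Z (position 25) -> position (25-8) mod 26 = 17 -> R
  M (position 12) -> position (12-8) mod 26 = 4 -> E
  B (position 1) -> position (1-8) mod 26 = 19 -> T
Decrypted message: SECRET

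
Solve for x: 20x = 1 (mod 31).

Step 1: We need x such that 20 * x = 1 (mod 31).
Step 2: Using the extended Euclidean algorithm or trial:
  20 * 14 = 280 = 9 * 31 + 1.
Step 3: Since 280 mod 31 = 1, the inverse is x = 14.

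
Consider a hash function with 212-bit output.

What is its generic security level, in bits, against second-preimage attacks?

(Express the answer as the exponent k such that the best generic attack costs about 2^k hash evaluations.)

Step 1: The hash has a 212-bit output.
Step 2: Second-preimage resistance means: given a specific input x, it should be infeasible to find a different y with h(y) = h(x).
With a 212-bit output, a generic search for a second preimage costs about 2^212 evaluations (each trial matches the fixed target with probability 2^-212).
Step 3: Security level = 212 bits.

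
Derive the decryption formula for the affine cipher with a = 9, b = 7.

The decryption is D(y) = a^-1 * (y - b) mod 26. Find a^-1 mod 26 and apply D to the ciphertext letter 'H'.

Step 1: Find a^-1, the modular inverse of 9 mod 26.
Step 2: We need 9 * a^-1 = 1 (mod 26).
Step 3: 9 * 3 = 27 = 1 * 26 + 1, so a^-1 = 3.
Step 4: D(y) = 3(y - 7) mod 26.
Step 5: Apply to 'H' (y = 7): D(7) = 3 * (7 - 7) mod 26 = 3 * 0 mod 26 = 0 -> 'A'.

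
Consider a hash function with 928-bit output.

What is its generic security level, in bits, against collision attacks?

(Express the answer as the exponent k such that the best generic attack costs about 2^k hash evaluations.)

Step 1: The hash has a 928-bit output.
Step 2: Collision resistance means it should be infeasible to find any x != y with h(x) = h(y).
By the birthday bound, a generic collision search succeeds after about sqrt(2^928) = 2^(928/2) = 2^464 evaluations.
Step 3: Security level = 464 bits.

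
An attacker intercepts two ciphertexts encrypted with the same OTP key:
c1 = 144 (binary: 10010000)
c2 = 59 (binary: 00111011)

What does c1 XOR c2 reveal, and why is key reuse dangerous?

Step 1: c1 XOR c2 = (m1 XOR k) XOR (m2 XOR k).
Step 2: By XOR associativity/commutativity: = m1 XOR m2 XOR k XOR k = m1 XOR m2.
Step 3: 10010000 XOR 00111011 = 10101011 = 171.
Step 4: The key cancels out! An attacker learns m1 XOR m2 = 171, revealing the relationship between plaintexts.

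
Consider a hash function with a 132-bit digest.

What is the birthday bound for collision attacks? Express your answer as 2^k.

Step 1: The birthday paradox gives collision probability ~50% after sqrt(2^n) = 2^(n/2) hashes.
Step 2: For 132-bit output: 2^(132/2) = 2^66.
Step 3: Approximately 2^66 hash computations needed.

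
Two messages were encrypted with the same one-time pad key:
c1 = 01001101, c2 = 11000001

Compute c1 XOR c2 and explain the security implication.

Step 1: c1 XOR c2 = (m1 XOR k) XOR (m2 XOR k).
Step 2: By XOR associativity/commutativity: = m1 XOR m2 XOR k XOR k = m1 XOR m2.
Step 3: 01001101 XOR 11000001 = 10001100 = 140.
Step 4: The key cancels out! An attacker learns m1 XOR m2 = 140, revealing the relationship between plaintexts.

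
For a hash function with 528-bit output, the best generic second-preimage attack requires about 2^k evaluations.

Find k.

Step 1: The hash has a 528-bit output.
Step 2: Second-preimage resistance means: given a specific input x, it should be infeasible to find a different y with h(y) = h(x).
With a 528-bit output, a generic search for a second preimage costs about 2^528 evaluations (each trial matches the fixed target with probability 2^-528).
Step 3: Security level = 528 bits.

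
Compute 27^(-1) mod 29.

Step 1: We need x such that 27 * x = 1 (mod 29).
Step 2: Using the extended Euclidean algorithm or trial:
  27 * 14 = 378 = 13 * 29 + 1.
Step 3: Since 378 mod 29 = 1, the inverse is x = 14.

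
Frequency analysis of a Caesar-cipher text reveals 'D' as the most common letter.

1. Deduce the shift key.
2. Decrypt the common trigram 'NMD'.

Step 1: In English, 'E' is the most frequent letter (12.7%).
Step 2: The most frequent ciphertext letter is 'D' (position 3).
Step 3: Shift = (3 - 4) mod 26 = 25.
Step 4: Decrypt 'NMD' by shifting back 25:
  N -> O
  M -> N
  D -> E
Step 5: 'NMD' decrypts to 'ONE'.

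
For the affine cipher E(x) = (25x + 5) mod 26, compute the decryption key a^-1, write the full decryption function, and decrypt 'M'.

Step 1: Find a^-1, the modular inverse of 25 mod 26.
Step 2: We need 25 * a^-1 = 1 (mod 26).
Step 3: 25 * 25 = 625 = 24 * 26 + 1, so a^-1 = 25.
Step 4: D(y) = 25(y - 5) mod 26.
Step 5: Apply to 'M' (y = 12): D(12) = 25 * (12 - 5) mod 26 = 25 * 7 mod 26 = 19 -> 'T'.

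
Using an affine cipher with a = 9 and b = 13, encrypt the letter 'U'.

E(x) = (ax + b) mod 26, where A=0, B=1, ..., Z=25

Step 1: Convert 'U' to number: x = 20.
Step 2: E(20) = (9 * 20 + 13) mod 26 = 193 mod 26 = 11.
Step 3: Convert 11 back to letter: L.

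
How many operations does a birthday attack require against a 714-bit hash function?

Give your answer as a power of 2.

Step 1: The birthday paradox gives collision probability ~50% after sqrt(2^n) = 2^(n/2) hashes.
Step 2: For 714-bit output: 2^(714/2) = 2^357.
Step 3: Approximately 2^357 hash computations needed.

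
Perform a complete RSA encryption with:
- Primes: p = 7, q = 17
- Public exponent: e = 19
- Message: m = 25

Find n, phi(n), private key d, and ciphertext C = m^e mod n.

Step 1: n = 7 * 17 = 119.
Step 2: phi(n) = (7-1)(17-1) = 6 * 16 = 96.
Step 3: Find d = 19^(-1) mod 96 = 91.
  Verify: 19 * 91 = 1729 = 1 (mod 96).
Step 4: C = 25^19 mod 119 = 53.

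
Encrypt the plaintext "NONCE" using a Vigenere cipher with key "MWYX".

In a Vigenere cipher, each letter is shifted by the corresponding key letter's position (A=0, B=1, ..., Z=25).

Step 1: Repeat key to match plaintext length:
  Plaintext: NONCE
  Key:       MWYXM
Step 2: Encrypt each letter:
  N(13) + M(12) = (13+12) mod 26 = 25 = Z
  O(14) + W(22) = (14+22) mod 26 = 10 = K
  N(13) + Y(24) = (13+24) mod 26 = 11 = L
  C(2) + X(23) = (2+23) mod 26 = 25 = Z
  E(4) + M(12) = (4+12) mod 26 = 16 = Q
Ciphertext: ZKLZQ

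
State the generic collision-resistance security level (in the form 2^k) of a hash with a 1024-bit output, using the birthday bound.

Step 1: The birthday paradox gives collision probability ~50% after sqrt(2^n) = 2^(n/2) hashes.
Step 2: For 1024-bit output: 2^(1024/2) = 2^512.
Step 3: Approximately 2^512 hash computations needed.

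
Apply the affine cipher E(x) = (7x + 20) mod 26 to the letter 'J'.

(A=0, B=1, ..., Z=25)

Step 1: Convert 'J' to number: x = 9.
Step 2: E(9) = (7 * 9 + 20) mod 26 = 83 mod 26 = 5.
Step 3: Convert 5 back to letter: F.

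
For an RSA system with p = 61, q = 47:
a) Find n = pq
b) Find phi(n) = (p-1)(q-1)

Step 1: n = p * q = 61 * 47 = 2867.
Step 2: phi(n) = (p-1)(q-1) = 60 * 46 = 2760.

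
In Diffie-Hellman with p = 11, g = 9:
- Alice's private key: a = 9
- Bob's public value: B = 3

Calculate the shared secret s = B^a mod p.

Step 1: s = B^a mod p = 3^9 mod 11.
  3^1 mod 11 = 3
  3^2 mod 11 = (3 * 3) mod 11 = 9
  3^3 mod 11 = (9 * 3) mod 11 = 5
  3^4 mod 11 = (5 * 3) mod 11 = 4
  3^5 mod 11 = (4 * 3) mod 11 = 1
  3^6 mod 11 = (1 * 3) mod 11 = 3
  3^7 mod 11 = (3 * 3) mod 11 = 9
  3^8 mod 11 = (9 * 3) mod 11 = 5
  3^9 mod 11 = (5 * 3) mod 11 = 4
Result: shared secret = 4.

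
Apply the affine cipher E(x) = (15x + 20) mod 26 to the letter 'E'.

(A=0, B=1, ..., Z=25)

Step 1: Convert 'E' to number: x = 4.
Step 2: E(4) = (15 * 4 + 20) mod 26 = 80 mod 26 = 2.
Step 3: Convert 2 back to letter: C.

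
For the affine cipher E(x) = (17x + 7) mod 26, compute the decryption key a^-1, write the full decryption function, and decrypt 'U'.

Step 1: Find a^-1, the modular inverse of 17 mod 26.
Step 2: We need 17 * a^-1 = 1 (mod 26).
Step 3: 17 * 23 = 391 = 15 * 26 + 1, so a^-1 = 23.
Step 4: D(y) = 23(y - 7) mod 26.
Step 5: Apply to 'U' (y = 20): D(20) = 23 * (20 - 7) mod 26 = 23 * 13 mod 26 = 13 -> 'N'.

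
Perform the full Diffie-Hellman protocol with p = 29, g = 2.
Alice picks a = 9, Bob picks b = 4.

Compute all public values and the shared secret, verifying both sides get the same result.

Step 1: A = g^a mod p = 2^9 mod 29 = 19.
Step 2: B = g^b mod p = 2^4 mod 29 = 16.
Step 3: Alice computes s = B^a mod p = 16^9 mod 29 = 24.
Step 4: Bob computes s = A^b mod p = 19^4 mod 29 = 24.
Both sides agree: shared secret = 24.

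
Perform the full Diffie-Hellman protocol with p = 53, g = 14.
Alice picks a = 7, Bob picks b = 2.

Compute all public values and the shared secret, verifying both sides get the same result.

Step 1: A = g^a mod p = 14^7 mod 53 = 2.
Step 2: B = g^b mod p = 14^2 mod 53 = 37.
Step 3: Alice computes s = B^a mod p = 37^7 mod 53 = 4.
Step 4: Bob computes s = A^b mod p = 2^2 mod 53 = 4.
Both sides agree: shared secret = 4.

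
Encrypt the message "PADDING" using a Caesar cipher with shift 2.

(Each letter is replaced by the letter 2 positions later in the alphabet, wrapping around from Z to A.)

Step 1: For each letter, shift forward by 2 positions (mod 26).
  P (position 15) -> position (15+2) mod 26 = 17 -> R
  A (position 0) -> position (0+2) mod 26 = 2 -> C
  D (position 3) -> position (3+2) mod 26 = 5 -> F
  D (position 3) -> position (3+2) mod 26 = 5 -> F
  I (position 8) -> position (8+2) mod 26 = 10 -> K
  N (position 13) -> position (13+2) mod 26 = 15 -> P
  G (position 6) -> position (6+2) mod 26 = 8 -> I
Result: RCFFKPI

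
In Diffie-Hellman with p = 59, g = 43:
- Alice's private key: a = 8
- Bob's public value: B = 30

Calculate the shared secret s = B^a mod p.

Step 1: s = B^a mod p = 30^8 mod 59.
  30^1 mod 59 = 30
  30^2 mod 59 = (30 * 30) mod 59 = 15
  30^3 mod 59 = (15 * 30) mod 59 = 37
  30^4 mod 59 = (37 * 30) mod 59 = 48
  30^5 mod 59 = (48 * 30) mod 59 = 24
  30^6 mod 59 = (24 * 30) mod 59 = 12
  30^7 mod 59 = (12 * 30) mod 59 = 6
  30^8 mod 59 = (6 * 30) mod 59 = 3
Result: shared secret = 3.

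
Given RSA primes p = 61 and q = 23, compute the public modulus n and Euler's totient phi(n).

Step 1: n = p * q = 61 * 23 = 1403.
Step 2: phi(n) = (p-1)(q-1) = 60 * 22 = 1320.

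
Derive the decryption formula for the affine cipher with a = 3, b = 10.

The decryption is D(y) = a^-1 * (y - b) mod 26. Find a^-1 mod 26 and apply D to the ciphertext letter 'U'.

Step 1: Find a^-1, the modular inverse of 3 mod 26.
Step 2: We need 3 * a^-1 = 1 (mod 26).
Step 3: 3 * 9 = 27 = 1 * 26 + 1, so a^-1 = 9.
Step 4: D(y) = 9(y - 10) mod 26.
Step 5: Apply to 'U' (y = 20): D(20) = 9 * (20 - 10) mod 26 = 9 * 10 mod 26 = 12 -> 'M'.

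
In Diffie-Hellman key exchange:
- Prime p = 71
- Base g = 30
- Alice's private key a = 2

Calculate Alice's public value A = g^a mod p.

Step 1: A = g^a mod p = 30^2 mod 71.
  30^1 mod 71 = 30
  30^2 mod 71 = (30 * 30) mod 71 = 48
Result: A = 48.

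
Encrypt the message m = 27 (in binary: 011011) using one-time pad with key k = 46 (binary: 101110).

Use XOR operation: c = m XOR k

Step 1: Write out the XOR operation bit by bit:
  Message: 011011
  Key:     101110
  XOR:     110101
Step 2: Convert to decimal: 110101 = 53.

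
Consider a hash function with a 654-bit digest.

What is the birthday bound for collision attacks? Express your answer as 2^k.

Step 1: The birthday paradox gives collision probability ~50% after sqrt(2^n) = 2^(n/2) hashes.
Step 2: For 654-bit output: 2^(654/2) = 2^327.
Step 3: Approximately 2^327 hash computations needed.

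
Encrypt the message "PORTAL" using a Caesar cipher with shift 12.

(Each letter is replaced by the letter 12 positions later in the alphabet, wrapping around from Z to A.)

Step 1: For each letter, shift forward by 12 positions (mod 26).
  P (position 15) -> position (15+12) mod 26 = 1 -> B
  O (position 14) -> position (14+12) mod 26 = 0 -> A
  R (position 17) -> position (17+12) mod 26 = 3 -> D
  T (position 19) -> position (19+12) mod 26 = 5 -> F
  A (position 0) -> position (0+12) mod 26 = 12 -> M
  L (position 11) -> position (11+12) mod 26 = 23 -> X
Result: BADFMX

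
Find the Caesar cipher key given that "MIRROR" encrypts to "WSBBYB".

Step 1: Compare first letters: M (position 12) -> W (position 22).
Step 2: Shift = (22 - 12) mod 26 = 10.
The shift value is 10.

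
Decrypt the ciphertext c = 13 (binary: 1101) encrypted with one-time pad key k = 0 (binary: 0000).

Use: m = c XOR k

Step 1: XOR ciphertext with key:
  Ciphertext: 1101
  Key:        0000
  XOR:        1101
Step 2: Plaintext = 1101 = 13 in decimal.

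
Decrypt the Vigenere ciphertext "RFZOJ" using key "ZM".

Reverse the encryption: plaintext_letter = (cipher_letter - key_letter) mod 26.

Step 1: Extend key: ZMZMZ
Step 2: Decrypt each letter (c - k) mod 26:
  R(17) - Z(25) = (17-25) mod 26 = 18 = S
  F(5) - M(12) = (5-12) mod 26 = 19 = T
  Z(25) - Z(25) = (25-25) mod 26 = 0 = A
  O(14) - M(12) = (14-12) mod 26 = 2 = C
  J(9) - Z(25) = (9-25) mod 26 = 10 = K
Plaintext: STACK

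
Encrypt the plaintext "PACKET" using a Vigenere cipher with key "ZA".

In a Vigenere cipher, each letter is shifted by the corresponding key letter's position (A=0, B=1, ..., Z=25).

Step 1: Repeat key to match plaintext length:
  Plaintext: PACKET
  Key:       ZAZAZA
Step 2: Encrypt each letter:
  P(15) + Z(25) = (15+25) mod 26 = 14 = O
  A(0) + A(0) = (0+0) mod 26 = 0 = A
  C(2) + Z(25) = (2+25) mod 26 = 1 = B
  K(10) + A(0) = (10+0) mod 26 = 10 = K
  E(4) + Z(25) = (4+25) mod 26 = 3 = D
  T(19) + A(0) = (19+0) mod 26 = 19 = T
Ciphertext: OABKDT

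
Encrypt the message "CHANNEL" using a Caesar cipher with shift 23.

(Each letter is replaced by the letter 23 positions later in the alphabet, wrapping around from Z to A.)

Step 1: For each letter, shift forward by 23 positions (mod 26).
  C (position 2) -> position (2+23) mod 26 = 25 -> Z
  H (position 7) -> position (7+23) mod 26 = 4 -> E
  A (position 0) -> position (0+23) mod 26 = 23 -> X
  N (position 13) -> position (13+23) mod 26 = 10 -> K
  N (position 13) -> position (13+23) mod 26 = 10 -> K
  E (position 4) -> position (4+23) mod 26 = 1 -> B
  L (position 11) -> position (11+23) mod 26 = 8 -> I
Result: ZEXKKBI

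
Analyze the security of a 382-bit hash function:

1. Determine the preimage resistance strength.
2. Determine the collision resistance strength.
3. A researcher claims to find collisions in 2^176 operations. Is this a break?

Step 1: Preimage resistance requires brute-force of 2^382 operations.
Step 2: Collision resistance (birthday bound) = 2^(382/2) = 2^191.
Step 3: The claimed attack costs 2^176 operations.
Step 4: Since 2^176 < 2^191, the claimed attack beats the generic birthday bound, so collision resistance is broken.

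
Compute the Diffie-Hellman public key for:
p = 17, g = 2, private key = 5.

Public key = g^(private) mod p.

Step 1: A = g^a mod p = 2^5 mod 17.
  2^1 mod 17 = 2
  2^2 mod 17 = (2 * 2) mod 17 = 4
  2^3 mod 17 = (4 * 2) mod 17 = 8
  2^4 mod 17 = (8 * 2) mod 17 = 16
  2^5 mod 17 = (16 * 2) mod 17 = 15
Result: A = 15.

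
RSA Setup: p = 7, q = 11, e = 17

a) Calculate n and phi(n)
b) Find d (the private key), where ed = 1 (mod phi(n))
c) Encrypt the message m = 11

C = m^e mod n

Step 1: n = 7 * 11 = 77.
Step 2: phi(n) = (7-1)(11-1) = 6 * 10 = 60.
Step 3: Find d = 17^(-1) mod 60 = 53.
  Verify: 17 * 53 = 901 = 1 (mod 60).
Step 4: C = 11^17 mod 77 = 44.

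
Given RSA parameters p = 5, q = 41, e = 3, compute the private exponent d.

Step 1: n = 5 * 41 = 205.
Step 2: phi(n) = 4 * 40 = 160.
Step 3: Find d such that 3 * d = 1 (mod 160).
Step 4: d = 3^(-1) mod 160 = 107.
Verification: 3 * 107 = 321 = 2 * 160 + 1.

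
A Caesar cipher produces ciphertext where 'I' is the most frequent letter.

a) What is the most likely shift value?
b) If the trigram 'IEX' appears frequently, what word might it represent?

Step 1: In English, 'E' is the most frequent letter (12.7%).
Step 2: The most frequent ciphertext letter is 'I' (position 8).
Step 3: Shift = (8 - 4) mod 26 = 4.
Step 4: Decrypt 'IEX' by shifting back 4:
  I -> E
  E -> A
  X -> T
Step 5: 'IEX' decrypts to 'EAT'.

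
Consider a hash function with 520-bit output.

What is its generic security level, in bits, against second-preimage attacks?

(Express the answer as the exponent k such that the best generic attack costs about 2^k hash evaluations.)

Step 1: The hash has a 520-bit output.
Step 2: Second-preimage resistance means: given a specific input x, it should be infeasible to find a different y with h(y) = h(x).
With a 520-bit output, a generic search for a second preimage costs about 2^520 evaluations (each trial matches the fixed target with probability 2^-520).
Step 3: Security level = 520 bits.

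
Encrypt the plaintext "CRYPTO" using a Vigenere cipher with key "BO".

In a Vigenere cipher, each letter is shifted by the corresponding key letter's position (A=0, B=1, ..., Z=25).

Step 1: Repeat key to match plaintext length:
  Plaintext: CRYPTO
  Key:       BOBOBO
Step 2: Encrypt each letter:
  C(2) + B(1) = (2+1) mod 26 = 3 = D
  R(17) + O(14) = (17+14) mod 26 = 5 = F
  Y(24) + B(1) = (24+1) mod 26 = 25 = Z
  P(15) + O(14) = (15+14) mod 26 = 3 = D
  T(19) + B(1) = (19+1) mod 26 = 20 = U
  O(14) + O(14) = (14+14) mod 26 = 2 = C
Ciphertext: DFZDUC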